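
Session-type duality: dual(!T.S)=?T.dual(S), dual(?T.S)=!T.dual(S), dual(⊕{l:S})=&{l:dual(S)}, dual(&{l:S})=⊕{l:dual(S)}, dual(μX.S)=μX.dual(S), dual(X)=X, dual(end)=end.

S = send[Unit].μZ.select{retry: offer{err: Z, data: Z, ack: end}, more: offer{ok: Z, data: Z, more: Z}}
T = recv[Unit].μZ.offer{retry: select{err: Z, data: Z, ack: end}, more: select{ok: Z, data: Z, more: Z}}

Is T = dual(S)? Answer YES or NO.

YES

send[Unit] vs recv[Unit]  ✓
  μZ vs μZ  ✓ (binder kept)
    select{retry,more} vs offer{retry,more}  ✓ labels match
      case retry:
        offer{err,data,ack} vs select{err,data,ack}  ✓ labels match
          case err:
            Z vs Z  ✓
          case data:
            Z vs Z  ✓
          case ack:
            end vs end  ✓
      case more:
        offer{ok,data,more} vs select{ok,data,more}  ✓ labels match
          case ok:
            Z vs Z  ✓
          case data:
            Z vs Z  ✓
          case more:
            Z vs Z  ✓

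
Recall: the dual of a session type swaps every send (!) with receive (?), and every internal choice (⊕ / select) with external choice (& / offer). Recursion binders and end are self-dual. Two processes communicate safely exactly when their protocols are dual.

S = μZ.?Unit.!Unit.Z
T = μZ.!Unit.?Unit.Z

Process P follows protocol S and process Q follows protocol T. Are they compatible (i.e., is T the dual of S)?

YES

μZ | μZ  match (μ self-dual)
  ?Unit | !Unit  match
    !Unit | ?Unit  match
      Z | Z  match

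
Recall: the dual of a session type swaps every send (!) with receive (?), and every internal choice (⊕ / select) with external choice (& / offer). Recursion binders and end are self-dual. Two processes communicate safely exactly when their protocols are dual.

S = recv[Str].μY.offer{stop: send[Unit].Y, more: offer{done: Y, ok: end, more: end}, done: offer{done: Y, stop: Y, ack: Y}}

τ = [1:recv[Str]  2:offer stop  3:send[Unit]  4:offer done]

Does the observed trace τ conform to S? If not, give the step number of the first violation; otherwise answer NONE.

NONE

@1 recv[Str]  match  state: μY.…
@2 offer stop  match  state: send[Unit].μY.…
@3 send[Unit]  match  state: μY.…
@4 offer done  match  state: offer{done: μY.…, stop: μY.…, ack: μY.…}
trace exhausted — no violation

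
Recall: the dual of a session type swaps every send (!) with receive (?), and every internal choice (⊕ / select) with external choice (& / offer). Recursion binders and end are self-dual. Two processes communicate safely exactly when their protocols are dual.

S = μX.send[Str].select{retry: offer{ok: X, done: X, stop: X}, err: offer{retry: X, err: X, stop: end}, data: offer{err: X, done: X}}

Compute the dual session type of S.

μX ↦ μX  (μ self-dual)
  send[Str] ↦ recv[Str]
    select{retry,err,data} ↦ offer{retry,err,data}  (internal→external)
      [retry]
        offer{ok,done,stop} ↦ select{ok,done,stop}  (&→⊕)
          [ok]
            dual(X) = X
          [done]
            dual(X) = X
          [stop]
            dual(X) = X
      [err]
        offer{retry,err,stop} ↦ select{retry,err,stop}  (&→⊕)
          [retry]
            dual(X) = X
          [err]
            dual(X) = X
          [stop]
            dual(end) = end
      [data]
        offer{err,done} ↦ select{err,done}  (&→⊕)
          [err]
            dual(X) = X
          [done]
            dual(X) = X

μX.recv[Str].offer{retry: select{ok: X, done: X, stop: X}, err: select{retry: X, err: X, stop: end}, data: select{err: X, done: X}}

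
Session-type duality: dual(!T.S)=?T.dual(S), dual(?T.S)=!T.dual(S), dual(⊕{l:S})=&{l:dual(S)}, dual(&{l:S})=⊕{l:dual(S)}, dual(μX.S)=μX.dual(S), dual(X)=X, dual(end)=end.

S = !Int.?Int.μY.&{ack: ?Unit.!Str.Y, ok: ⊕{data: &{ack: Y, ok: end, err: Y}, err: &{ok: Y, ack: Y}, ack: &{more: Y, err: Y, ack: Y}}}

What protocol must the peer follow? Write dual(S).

!Int → ?Int
  ?Int → !Int
    μY → μY  (μ self-dual)
      &{ack,ok} → ⊕{ack,ok}  (offer→select)
        • ack:
          ?Unit → !Unit
            !Str → ?Str
              dual(Y) = Y
        • ok:
          ⊕{data,err,ack} → &{data,err,ack}  (select→offer)
            • data:
              &{ack,ok,err} → ⊕{ack,ok,err}  (offer→select)
                • ack:
                  dual(Y) = Y
                • ok:
                  dual(end) = end
                • err:
                  dual(Y) = Y
            • err:
              &{ok,ack} → ⊕{ok,ack}  (offer→select)
                • ok:
                  dual(Y) = Y
                • ack:
                  dual(Y) = Y
            • ack:
              &{more,err,ack} → ⊕{more,err,ack}  (offer→select)
                • more:
                  dual(Y) = Y
                • err:
                  dual(Y) = Y
                • ack:
                  dual(Y) = Y

?Int.!Int.μY.⊕{ack: !Unit.?Str.Y, ok: &{data: ⊕{ack: Y, ok: end, err: Y}, err: ⊕{ok: Y, ack: Y}, ack: ⊕{more: Y, err: Y, ack: Y}}}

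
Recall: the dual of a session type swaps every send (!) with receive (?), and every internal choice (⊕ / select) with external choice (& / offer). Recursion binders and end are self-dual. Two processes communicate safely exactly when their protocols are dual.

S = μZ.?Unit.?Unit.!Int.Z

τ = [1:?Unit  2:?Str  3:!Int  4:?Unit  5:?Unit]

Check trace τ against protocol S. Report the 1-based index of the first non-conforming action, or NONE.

@1 ?Unit  ok  now at ?Unit.!Int.μZ.…
@2 got ?Str, protocol expects ?Unit  ✗

2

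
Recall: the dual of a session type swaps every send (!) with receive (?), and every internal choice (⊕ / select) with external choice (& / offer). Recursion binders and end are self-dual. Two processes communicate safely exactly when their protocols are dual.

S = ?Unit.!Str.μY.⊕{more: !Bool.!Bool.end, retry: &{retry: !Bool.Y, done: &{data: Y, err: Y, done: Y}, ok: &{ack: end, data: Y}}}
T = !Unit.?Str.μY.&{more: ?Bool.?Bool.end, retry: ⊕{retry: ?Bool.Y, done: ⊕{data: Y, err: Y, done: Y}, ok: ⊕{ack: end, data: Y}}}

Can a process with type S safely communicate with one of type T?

YES

?Unit ‖ !Unit  ✓
  !Str ‖ ?Str  ✓
    μY ‖ μY  ✓ (rec unchanged)
      ⊕{more,retry} ‖ &{more,retry}  ✓ same labels
        [more]
          !Bool ‖ ?Bool  ✓
            !Bool ‖ ?Bool  ✓
              end ‖ end  ✓
        [retry]
          &{retry,done,ok} ‖ ⊕{retry,done,ok}  ✓ same labels
            [retry]
              !Bool ‖ ?Bool  ✓
                Y ‖ Y  ✓
            [done]
              &{data,err,done} ‖ ⊕{data,err,done}  ✓ same labels
                [data]
                  Y ‖ Y  ✓
                [err]
                  Y ‖ Y  ✓
                [done]
                  Y ‖ Y  ✓
            [ok]
              &{ack,data} ‖ ⊕{ack,data}  ✓ same labels
                [ack]
                  end ‖ end  ✓
                [data]
                  Y ‖ Y  ✓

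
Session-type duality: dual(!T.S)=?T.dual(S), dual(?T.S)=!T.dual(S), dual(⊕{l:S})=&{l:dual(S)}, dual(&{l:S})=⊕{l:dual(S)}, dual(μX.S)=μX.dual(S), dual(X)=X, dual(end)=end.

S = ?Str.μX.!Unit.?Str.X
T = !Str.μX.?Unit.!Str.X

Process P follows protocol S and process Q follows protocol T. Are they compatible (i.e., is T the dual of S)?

YES

?Str vs !Str  ✓
  μX vs μX  ✓ (μ self-dual)
    !Unit vs ?Unit  ✓
      ?Str vs !Str  ✓
        X vs X  ✓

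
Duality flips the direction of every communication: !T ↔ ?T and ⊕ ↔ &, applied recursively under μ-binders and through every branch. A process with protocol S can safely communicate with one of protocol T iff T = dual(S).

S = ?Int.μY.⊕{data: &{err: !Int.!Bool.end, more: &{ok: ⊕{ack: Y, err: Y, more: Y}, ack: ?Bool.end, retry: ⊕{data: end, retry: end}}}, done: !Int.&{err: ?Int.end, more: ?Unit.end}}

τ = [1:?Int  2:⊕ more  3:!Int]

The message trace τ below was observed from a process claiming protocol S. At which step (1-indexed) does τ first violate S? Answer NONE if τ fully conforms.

step 1: ?Int  ok  residual = μY.…
step 2: got ⊕ more, protocol expects ⊕ data or ⊕ done  ✗

2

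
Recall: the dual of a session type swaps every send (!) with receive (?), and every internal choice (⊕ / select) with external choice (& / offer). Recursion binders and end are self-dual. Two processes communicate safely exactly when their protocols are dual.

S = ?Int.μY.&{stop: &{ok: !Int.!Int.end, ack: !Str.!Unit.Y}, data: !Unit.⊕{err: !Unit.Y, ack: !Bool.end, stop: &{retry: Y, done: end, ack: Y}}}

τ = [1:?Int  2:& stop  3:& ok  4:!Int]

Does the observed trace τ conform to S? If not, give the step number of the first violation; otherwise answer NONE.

NONE

step 1: ?Int  match  cont: μY.…
step 2: & stop  match  cont: &{ok: !Int.!Int.end, ack: !Str.!Unit.μY.…}
step 3: & ok  match  cont: !Int.!Int.end
step 4: !Int  match  cont: !Int.end
all 4 steps conform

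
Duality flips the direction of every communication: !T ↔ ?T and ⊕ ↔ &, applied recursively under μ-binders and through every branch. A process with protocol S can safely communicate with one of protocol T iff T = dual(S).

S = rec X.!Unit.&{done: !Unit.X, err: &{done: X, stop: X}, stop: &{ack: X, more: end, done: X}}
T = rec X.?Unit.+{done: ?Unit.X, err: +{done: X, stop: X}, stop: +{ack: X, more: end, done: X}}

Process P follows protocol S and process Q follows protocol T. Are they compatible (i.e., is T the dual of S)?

YES

rec X | rec X  ok (binder kept)
  !Unit | ?Unit  ok
    &{done,err,stop} | +{done,err,stop}  ok label sets agree
      • done:
        !Unit | ?Unit  ok
          X | X  ok
      • err:
        &{done,stop} | +{done,stop}  ok label sets agree
          • done:
            X | X  ok
          • stop:
            X | X  ok
      • stop:
        &{ack,more,done} | +{ack,more,done}  ok label sets agree
          • ack:
            X | X  ok
          • more:
            end | end  ok
          • done:
            X | X  ok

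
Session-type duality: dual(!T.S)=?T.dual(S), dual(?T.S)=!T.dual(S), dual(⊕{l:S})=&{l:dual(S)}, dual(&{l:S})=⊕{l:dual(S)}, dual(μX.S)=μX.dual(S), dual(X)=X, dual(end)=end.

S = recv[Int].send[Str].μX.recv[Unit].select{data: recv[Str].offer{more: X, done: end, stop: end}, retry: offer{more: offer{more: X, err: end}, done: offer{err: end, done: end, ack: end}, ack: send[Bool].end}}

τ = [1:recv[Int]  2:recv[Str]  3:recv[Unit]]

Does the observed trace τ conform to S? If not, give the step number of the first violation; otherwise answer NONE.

2

step 1: recv[Int]  ok  now at send[Str].μX.…
step 2: got recv[Str], protocol expects send[Str]  ✗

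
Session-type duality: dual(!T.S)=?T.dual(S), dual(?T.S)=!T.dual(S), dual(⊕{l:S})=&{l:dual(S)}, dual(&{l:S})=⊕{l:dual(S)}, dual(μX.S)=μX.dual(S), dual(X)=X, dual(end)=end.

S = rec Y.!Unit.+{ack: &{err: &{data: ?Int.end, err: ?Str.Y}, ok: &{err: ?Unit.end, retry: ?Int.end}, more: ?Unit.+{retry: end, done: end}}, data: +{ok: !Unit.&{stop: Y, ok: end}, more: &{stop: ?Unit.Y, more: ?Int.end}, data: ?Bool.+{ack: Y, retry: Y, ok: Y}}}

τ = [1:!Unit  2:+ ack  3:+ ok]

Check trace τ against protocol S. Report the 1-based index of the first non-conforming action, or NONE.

[1] !Unit  ok  state: +{ack: &{err: &{data: ?Int.end, err: ?Str.rec Y.…}, ok: &{err: ?Unit.end, retry: ?Int.end}, more: ?Unit.+{retry: end, done: end}}, data: +{ok: !Unit.&{stop: rec Y.…, ok: end}, more: &{stop: ?Unit.rec Y.…, more: ?Int.end}, data: ?Bool.+{ack: rec Y.…, retry: rec Y.…, ok: rec Y.…}}}
[2] + ack  ok  state: &{err: &{data: ?Int.end, err: ?Str.rec Y.…}, ok: &{err: ?Unit.end, retry: ?Int.end}, more: ?Unit.+{retry: end, done: end}}
[3] got + ok, protocol expects & err or & ok or & more  ✗

3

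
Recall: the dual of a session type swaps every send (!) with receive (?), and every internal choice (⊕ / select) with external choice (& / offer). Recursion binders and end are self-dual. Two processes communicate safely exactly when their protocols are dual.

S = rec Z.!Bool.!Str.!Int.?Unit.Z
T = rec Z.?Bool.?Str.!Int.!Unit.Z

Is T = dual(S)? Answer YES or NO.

rec Z | rec Z  match (μ self-dual)
  !Bool | ?Bool  match
    !Str | ?Str  match
      !Int | !Int  ✗ same direction on both sides — not dual

NO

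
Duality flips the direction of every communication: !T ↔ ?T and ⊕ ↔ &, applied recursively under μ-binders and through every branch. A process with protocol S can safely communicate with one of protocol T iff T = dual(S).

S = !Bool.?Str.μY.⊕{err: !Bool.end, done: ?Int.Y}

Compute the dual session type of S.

?Bool.!Str.μY.&{err: ?Bool.end, done: !Int.Y}

!Bool ↦ ?Bool
  ?Str ↦ !Str
    μY ↦ μY  (binder kept)
      ⊕{err,done} ↦ &{err,done}  (select→offer)
        case err:
          !Bool ↦ ?Bool
            dual(end) = end
        case done:
          ?Int ↦ !Int
            dual(Y) = Y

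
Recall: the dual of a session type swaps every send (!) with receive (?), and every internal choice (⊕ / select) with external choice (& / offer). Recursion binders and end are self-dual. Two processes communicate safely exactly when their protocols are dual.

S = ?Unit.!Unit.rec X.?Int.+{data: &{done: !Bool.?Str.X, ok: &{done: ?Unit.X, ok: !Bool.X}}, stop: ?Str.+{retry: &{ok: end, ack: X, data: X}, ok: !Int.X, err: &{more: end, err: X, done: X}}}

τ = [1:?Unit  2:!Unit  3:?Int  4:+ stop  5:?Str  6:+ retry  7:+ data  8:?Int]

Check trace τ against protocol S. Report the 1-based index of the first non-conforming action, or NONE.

7

step 1: ?Unit  match  cont: !Unit.rec X.…
step 2: !Unit  match  cont: rec X.…
step 3: ?Int  match  cont: +{data: &{done: !Bool.?Str.rec X.…, ok: &{done: ?Unit.rec X.…, ok: !Bool.rec X.…}}, stop: ?Str.+{retry: &{ok: end, ack: rec X.…, data: rec X.…}, ok: !Int.rec X.…, err: &{more: end, err: rec X.…, done: rec X.…}}}
step 4: + stop  match  cont: ?Str.+{retry: &{ok: end, ack: rec X.…, data: rec X.…}, ok: !Int.rec X.…, err: &{more: end, err: rec X.…, done: rec X.…}}
step 5: ?Str  match  cont: +{retry: &{ok: end, ack: rec X.…, data: rec X.…}, ok: !Int.rec X.…, err: &{more: end, err: rec X.…, done: rec X.…}}
step 6: + retry  match  cont: &{ok: end, ack: rec X.…, data: rec X.…}
step 7: got + data, protocol expects & ok or & ack or & data  ✗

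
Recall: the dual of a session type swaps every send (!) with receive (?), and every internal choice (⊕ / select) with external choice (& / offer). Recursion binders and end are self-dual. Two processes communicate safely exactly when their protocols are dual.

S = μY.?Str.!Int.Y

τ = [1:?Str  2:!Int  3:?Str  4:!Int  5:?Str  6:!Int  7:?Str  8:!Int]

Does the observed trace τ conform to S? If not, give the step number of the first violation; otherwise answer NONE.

step 1: ?Str  ok  now at !Int.μY.…
step 2: !Int  ok  now at μY.…
step 3: ?Str  ok  now at !Int.μY.…
step 4: !Int  ok  now at μY.…
step 5: ?Str  ok  now at !Int.μY.…
step 6: !Int  ok  now at μY.…
step 7: ?Str  ok  now at !Int.μY.…
step 8: !Int  ok  now at μY.…
τ conforms to S (length 8)

NONE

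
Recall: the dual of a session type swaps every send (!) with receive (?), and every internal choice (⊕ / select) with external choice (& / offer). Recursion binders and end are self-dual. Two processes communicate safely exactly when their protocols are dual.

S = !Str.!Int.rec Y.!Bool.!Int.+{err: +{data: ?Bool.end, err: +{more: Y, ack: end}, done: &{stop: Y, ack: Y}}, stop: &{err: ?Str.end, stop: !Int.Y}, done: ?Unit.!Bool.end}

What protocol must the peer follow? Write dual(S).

!Str ↦ ?Str
  !Int ↦ ?Int
    rec Y ↦ rec Y  (μ self-dual)
      !Bool ↦ ?Bool
        !Int ↦ ?Int
          +{err,stop,done} ↦ &{err,stop,done}  (select→offer)
            • err:
              +{data,err,done} ↦ &{data,err,done}  (select→offer)
                • data:
                  ?Bool ↦ !Bool
                    dual(end) = end
                • err:
                  +{more,ack} ↦ &{more,ack}  (select→offer)
                    • more:
                      dual(Y) = Y
                    • ack:
                      dual(end) = end
                • done:
                  &{stop,ack} ↦ +{stop,ack}  (&→⊕)
                    • stop:
                      dual(Y) = Y
                    • ack:
                      dual(Y) = Y
            • stop:
              &{err,stop} ↦ +{err,stop}  (&→⊕)
                • err:
                  ?Str ↦ !Str
                    dual(end) = end
                • stop:
                  !Int ↦ ?Int
                    dual(Y) = Y
            • done:
              ?Unit ↦ !Unit
                !Bool ↦ ?Bool
                  dual(end) = end

?Str.?Int.rec Y.?Bool.?Int.&{err: &{data: !Bool.end, err: &{more: Y, ack: end}, done: +{stop: Y, ack: Y}}, stop: +{err: !Str.end, stop: ?Int.Y}, done: !Unit.?Bool.end}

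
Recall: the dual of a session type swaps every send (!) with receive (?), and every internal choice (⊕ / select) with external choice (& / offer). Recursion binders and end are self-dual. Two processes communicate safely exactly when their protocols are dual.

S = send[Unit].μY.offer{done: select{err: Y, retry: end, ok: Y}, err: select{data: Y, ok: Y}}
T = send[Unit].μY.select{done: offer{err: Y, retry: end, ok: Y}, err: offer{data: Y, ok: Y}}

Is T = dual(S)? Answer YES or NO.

send[Unit] | send[Unit]  ✗ same direction on both sides — not dual

NO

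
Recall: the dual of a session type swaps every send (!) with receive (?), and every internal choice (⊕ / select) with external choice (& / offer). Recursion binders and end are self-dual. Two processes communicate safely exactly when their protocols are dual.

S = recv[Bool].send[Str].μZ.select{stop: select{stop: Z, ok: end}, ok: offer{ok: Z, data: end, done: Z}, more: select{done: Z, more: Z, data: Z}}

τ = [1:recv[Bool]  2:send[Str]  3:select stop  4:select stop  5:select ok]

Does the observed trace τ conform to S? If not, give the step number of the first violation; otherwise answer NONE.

step 1: recv[Bool]  match  now at send[Str].μZ.…
step 2: send[Str]  match  now at μZ.…
step 3: select stop  match  now at select{stop: μZ.…, ok: end}
step 4: select stop  match  now at μZ.…
step 5: select ok  match  now at offer{ok: μZ.…, data: end, done: μZ.…}
τ conforms to S (length 5)

NONE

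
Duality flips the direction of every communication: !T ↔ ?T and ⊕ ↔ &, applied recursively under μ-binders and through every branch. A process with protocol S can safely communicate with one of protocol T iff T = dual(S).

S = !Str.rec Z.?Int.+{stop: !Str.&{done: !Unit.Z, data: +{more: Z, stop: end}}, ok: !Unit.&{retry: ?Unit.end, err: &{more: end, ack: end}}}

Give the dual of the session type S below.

?Str.rec Z.!Int.&{stop: ?Str.+{done: ?Unit.Z, data: &{more: Z, stop: end}}, ok: ?Unit.+{retry: !Unit.end, err: +{more: end, ack: end}}}

!Str = ?Str
  rec Z = rec Z  (μ self-dual)
    ?Int = !Int
      +{stop,ok} = &{stop,ok}  (⊕→&)
        [stop]
          !Str = ?Str
            &{done,data} = +{done,data}  (offer→select)
              [done]
                !Unit = ?Unit
                  dual(Z) = Z
              [data]
                +{more,stop} = &{more,stop}  (⊕→&)
                  [more]
                    dual(Z) = Z
                  [stop]
                    dual(end) = end
        [ok]
          !Unit = ?Unit
            &{retry,err} = +{retry,err}  (offer→select)
              [retry]
                ?Unit = !Unit
                  dual(end) = end
              [err]
                &{more,ack} = +{more,ack}  (offer→select)
                  [more]
                    dual(end) = end
                  [ack]
                    dual(end) = end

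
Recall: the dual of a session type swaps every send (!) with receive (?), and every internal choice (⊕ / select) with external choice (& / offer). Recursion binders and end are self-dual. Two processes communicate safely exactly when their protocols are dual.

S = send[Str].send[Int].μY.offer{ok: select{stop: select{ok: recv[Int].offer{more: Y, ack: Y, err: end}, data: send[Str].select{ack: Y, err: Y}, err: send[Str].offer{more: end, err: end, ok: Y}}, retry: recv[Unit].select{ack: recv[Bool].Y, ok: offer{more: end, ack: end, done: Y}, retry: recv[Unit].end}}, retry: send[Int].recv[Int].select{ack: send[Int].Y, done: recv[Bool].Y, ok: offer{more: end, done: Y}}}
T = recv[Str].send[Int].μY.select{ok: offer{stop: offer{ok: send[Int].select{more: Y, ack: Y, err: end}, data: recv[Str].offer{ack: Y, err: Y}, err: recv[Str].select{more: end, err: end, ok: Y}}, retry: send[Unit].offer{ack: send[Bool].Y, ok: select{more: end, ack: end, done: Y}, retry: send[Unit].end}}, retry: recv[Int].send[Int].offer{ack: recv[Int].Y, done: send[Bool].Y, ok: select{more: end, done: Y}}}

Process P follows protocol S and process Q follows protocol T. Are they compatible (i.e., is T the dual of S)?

NO

send[Str] ‖ recv[Str]  match
  send[Int] ‖ send[Int]  ✗ same direction on both sides — not dual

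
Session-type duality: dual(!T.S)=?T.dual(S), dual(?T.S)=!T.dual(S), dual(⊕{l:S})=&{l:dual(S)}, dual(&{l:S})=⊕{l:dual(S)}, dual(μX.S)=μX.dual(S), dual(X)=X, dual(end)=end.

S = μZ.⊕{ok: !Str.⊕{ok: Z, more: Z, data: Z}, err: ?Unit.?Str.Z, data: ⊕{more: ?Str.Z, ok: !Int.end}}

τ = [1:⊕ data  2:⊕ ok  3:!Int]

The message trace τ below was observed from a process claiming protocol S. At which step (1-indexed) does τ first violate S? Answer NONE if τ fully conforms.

[1] ⊕ data  ok  now at ⊕{more: ?Str.μZ.…, ok: !Int.end}
[2] ⊕ ok  ok  now at !Int.end
[3] !Int  ok  now at end
all 3 steps conform

NONE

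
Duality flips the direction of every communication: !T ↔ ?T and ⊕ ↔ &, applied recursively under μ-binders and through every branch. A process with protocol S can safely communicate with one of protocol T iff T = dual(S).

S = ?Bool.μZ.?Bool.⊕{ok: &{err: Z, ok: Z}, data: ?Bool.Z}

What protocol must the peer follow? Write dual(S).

!Bool.μZ.!Bool.&{ok: ⊕{err: Z, ok: Z}, data: !Bool.Z}

?Bool ↦ !Bool
  μZ ↦ μZ  (rec unchanged)
    ?Bool ↦ !Bool
      ⊕{ok,data} ↦ &{ok,data}  (select→offer)
        • ok:
          &{err,ok} ↦ ⊕{err,ok}  (offer→select)
            • err:
              Z ↦ Z
            • ok:
              Z ↦ Z
        • data:
          ?Bool ↦ !Bool
            Z ↦ Z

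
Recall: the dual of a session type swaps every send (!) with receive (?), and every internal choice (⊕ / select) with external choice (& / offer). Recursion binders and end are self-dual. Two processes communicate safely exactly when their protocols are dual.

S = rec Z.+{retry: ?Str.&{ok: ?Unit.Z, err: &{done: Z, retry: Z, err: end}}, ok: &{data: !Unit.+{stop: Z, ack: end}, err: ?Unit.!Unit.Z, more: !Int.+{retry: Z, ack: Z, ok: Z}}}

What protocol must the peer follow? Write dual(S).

rec Z.&{retry: !Str.+{ok: !Unit.Z, err: +{done: Z, retry: Z, err: end}}, ok: +{data: ?Unit.&{stop: Z, ack: end}, err: !Unit.?Unit.Z, more: ?Int.&{retry: Z, ack: Z, ok: Z}}}

rec Z = rec Z  (rec unchanged)
  +{retry,ok} = &{retry,ok}  (internal→external)
    [retry]
      ?Str = !Str
        &{ok,err} = +{ok,err}  (offer→select)
          [ok]
            ?Unit = !Unit
              Z self-dual
          [err]
            &{done,retry,err} = +{done,retry,err}  (offer→select)
              [done]
                Z self-dual
              [retry]
                Z self-dual
              [err]
                end self-dual
    [ok]
      &{data,err,more} = +{data,err,more}  (offer→select)
        [data]
          !Unit = ?Unit
            +{stop,ack} = &{stop,ack}  (internal→external)
              [stop]
                Z self-dual
              [ack]
                end self-dual
        [err]
          ?Unit = !Unit
            !Unit = ?Unit
              Z self-dual
        [more]
          !Int = ?Int
            +{retry,ack,ok} = &{retry,ack,ok}  (internal→external)
              [retry]
                Z self-dual
              [ack]
                Z self-dual
              [ok]
                Z self-dual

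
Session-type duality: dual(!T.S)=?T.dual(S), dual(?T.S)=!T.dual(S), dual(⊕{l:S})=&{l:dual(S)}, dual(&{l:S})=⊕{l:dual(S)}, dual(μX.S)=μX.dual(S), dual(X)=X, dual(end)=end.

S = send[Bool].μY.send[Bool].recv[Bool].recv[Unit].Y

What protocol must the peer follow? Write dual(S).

recv[Bool].μY.recv[Bool].send[Bool].send[Unit].Y

send[Bool] ↦ recv[Bool]
  μY ↦ μY  (binder kept)
    send[Bool] ↦ recv[Bool]
      recv[Bool] ↦ send[Bool]
        recv[Unit] ↦ send[Unit]
          dual(Y) = Y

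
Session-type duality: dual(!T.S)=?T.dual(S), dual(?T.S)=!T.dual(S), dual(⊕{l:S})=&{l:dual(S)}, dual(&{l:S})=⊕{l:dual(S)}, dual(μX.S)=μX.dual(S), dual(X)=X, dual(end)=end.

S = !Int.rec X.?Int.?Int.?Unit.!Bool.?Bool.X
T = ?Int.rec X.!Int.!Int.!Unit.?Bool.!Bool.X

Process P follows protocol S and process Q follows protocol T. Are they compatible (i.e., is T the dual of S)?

YES

!Int ‖ ?Int  ✓
  rec X ‖ rec X  ✓ (rec unchanged)
    ?Int ‖ !Int  ✓
      ?Int ‖ !Int  ✓
        ?Unit ‖ !Unit  ✓
          !Bool ‖ ?Bool  ✓
            ?Bool ‖ !Bool  ✓
              X ‖ X  ✓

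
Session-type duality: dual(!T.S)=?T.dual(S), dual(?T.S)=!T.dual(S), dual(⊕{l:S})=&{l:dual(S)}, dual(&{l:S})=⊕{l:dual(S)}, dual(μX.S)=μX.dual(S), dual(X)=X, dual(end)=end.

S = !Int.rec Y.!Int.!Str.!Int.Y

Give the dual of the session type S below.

?Int.rec Y.?Int.?Str.?Int.Y

!Int → ?Int
  rec Y → rec Y  (rec unchanged)
    !Int → ?Int
      !Str → ?Str
        !Int → ?Int
          Y self-dual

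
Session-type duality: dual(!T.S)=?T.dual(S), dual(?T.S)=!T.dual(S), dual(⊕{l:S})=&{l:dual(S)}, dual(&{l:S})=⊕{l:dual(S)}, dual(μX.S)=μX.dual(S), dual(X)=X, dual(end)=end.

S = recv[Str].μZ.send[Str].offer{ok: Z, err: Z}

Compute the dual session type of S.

recv[Str] → send[Str]
  μZ → μZ  (binder kept)
    send[Str] → recv[Str]
      offer{ok,err} → select{ok,err}  (external→internal)
        case ok:
          Z self-dual
        case err:
          Z self-dual

send[Str].μZ.recv[Str].select{ok: Z, err: Z}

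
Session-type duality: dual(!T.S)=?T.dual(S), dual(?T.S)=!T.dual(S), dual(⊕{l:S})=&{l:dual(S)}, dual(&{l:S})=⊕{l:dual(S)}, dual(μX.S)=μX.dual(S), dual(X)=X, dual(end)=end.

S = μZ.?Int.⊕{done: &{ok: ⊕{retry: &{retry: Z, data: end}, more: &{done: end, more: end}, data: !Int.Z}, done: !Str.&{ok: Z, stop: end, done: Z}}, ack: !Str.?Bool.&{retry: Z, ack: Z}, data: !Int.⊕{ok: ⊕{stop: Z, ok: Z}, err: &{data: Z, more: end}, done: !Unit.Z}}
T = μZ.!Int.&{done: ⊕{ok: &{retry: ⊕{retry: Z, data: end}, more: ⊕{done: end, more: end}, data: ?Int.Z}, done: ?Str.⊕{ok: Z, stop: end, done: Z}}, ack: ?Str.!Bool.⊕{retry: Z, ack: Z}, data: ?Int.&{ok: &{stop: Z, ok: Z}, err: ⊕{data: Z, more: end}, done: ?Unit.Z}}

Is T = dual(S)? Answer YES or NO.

YES

μZ | μZ  ✓ (μ self-dual)
  ?Int | !Int  ✓
    ⊕{done,ack,data} | &{done,ack,data}  ✓ labels match
      • done:
        &{ok,done} | ⊕{ok,done}  ✓ labels match
          • ok:
            ⊕{retry,more,data} | &{retry,more,data}  ✓ labels match
              • retry:
                &{retry,data} | ⊕{retry,data}  ✓ labels match
                  • retry:
                    Z | Z  ✓
                  • data:
                    end | end  ✓
              • more:
                &{done,more} | ⊕{done,more}  ✓ labels match
                  • done:
                    end | end  ✓
                  • more:
                    end | end  ✓
              • data:
                !Int | ?Int  ✓
                  Z | Z  ✓
          • done:
            !Str | ?Str  ✓
              &{ok,stop,done} | ⊕{ok,stop,done}  ✓ labels match
                • ok:
                  Z | Z  ✓
                • stop:
                  end | end  ✓
                • done:
                  Z | Z  ✓
      • ack:
        !Str | ?Str  ✓
          ?Bool | !Bool  ✓
            &{retry,ack} | ⊕{retry,ack}  ✓ labels match
              • retry:
                Z | Z  ✓
              • ack:
                Z | Z  ✓
      • data:
        !Int | ?Int  ✓
          ⊕{ok,err,done} | &{ok,err,done}  ✓ labels match
            • ok:
              ⊕{stop,ok} | &{stop,ok}  ✓ labels match
                • stop:
                  Z | Z  ✓
                • ok:
                  Z | Z  ✓
            • err:
              &{data,more} | ⊕{data,more}  ✓ labels match
                • data:
                  Z | Z  ✓
                • more:
                  end | end  ✓
            • done:
              !Unit | ?Unit  ✓
                Z | Z  ✓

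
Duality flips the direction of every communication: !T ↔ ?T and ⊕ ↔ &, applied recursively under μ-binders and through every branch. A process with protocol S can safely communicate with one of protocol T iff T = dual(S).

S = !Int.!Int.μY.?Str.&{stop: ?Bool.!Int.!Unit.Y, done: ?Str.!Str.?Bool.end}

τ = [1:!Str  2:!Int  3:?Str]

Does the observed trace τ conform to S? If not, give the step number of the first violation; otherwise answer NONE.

1

[1] got !Str, protocol expects !Int  ✗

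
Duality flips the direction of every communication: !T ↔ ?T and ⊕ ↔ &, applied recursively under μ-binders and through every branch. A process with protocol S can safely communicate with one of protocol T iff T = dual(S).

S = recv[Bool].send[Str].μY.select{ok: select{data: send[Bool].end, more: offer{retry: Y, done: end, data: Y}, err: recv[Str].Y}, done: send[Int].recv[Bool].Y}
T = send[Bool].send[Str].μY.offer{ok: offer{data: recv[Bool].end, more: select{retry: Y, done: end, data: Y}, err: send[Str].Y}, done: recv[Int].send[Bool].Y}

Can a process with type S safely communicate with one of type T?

recv[Bool] ‖ send[Bool]  match
  send[Str] ‖ send[Str]  ✗ same direction on both sides — not dual

NO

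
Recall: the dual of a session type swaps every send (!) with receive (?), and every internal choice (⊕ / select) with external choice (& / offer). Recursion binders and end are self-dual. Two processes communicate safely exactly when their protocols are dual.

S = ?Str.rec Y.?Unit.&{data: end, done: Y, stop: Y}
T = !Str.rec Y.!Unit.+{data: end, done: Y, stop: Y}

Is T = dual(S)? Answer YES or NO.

?Str ‖ !Str  match
  rec Y ‖ rec Y  match (rec unchanged)
    ?Unit ‖ !Unit  match
      &{data,done,stop} ‖ +{data,done,stop}  match label sets agree
        [data]
          end ‖ end  match
        [done]
          Y ‖ Y  match
        [stop]
          Y ‖ Y  match

YES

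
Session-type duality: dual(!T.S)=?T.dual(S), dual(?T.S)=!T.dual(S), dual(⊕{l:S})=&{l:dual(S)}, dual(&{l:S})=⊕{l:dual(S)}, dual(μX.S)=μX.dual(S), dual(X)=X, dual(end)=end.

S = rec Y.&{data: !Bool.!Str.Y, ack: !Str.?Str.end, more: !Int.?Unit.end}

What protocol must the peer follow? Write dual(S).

rec Y.+{data: ?Bool.?Str.Y, ack: ?Str.!Str.end, more: ?Int.!Unit.end}

rec Y → rec Y  (rec unchanged)
  &{data,ack,more} → +{data,ack,more}  (offer→select)
    [data]
      !Bool → ?Bool
        !Str → ?Str
          Y self-dual
    [ack]
      !Str → ?Str
        ?Str → !Str
          end self-dual
    [more]
      !Int → ?Int
        ?Unit → !Unit
          end self-dual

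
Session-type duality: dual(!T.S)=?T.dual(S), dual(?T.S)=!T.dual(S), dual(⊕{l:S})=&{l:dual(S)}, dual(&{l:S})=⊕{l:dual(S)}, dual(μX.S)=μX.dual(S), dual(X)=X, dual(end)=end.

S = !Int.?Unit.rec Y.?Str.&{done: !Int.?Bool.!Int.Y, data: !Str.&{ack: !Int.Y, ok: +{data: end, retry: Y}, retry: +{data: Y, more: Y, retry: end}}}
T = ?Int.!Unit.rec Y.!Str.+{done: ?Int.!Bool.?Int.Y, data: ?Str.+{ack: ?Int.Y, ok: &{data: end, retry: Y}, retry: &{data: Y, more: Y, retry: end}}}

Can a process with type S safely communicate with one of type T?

YES

!Int vs ?Int  ✓
  ?Unit vs !Unit  ✓
    rec Y vs rec Y  ✓ (binder kept)
      ?Str vs !Str  ✓
        &{done,data} vs +{done,data}  ✓ same labels
          • done:
            !Int vs ?Int  ✓
              ?Bool vs !Bool  ✓
                !Int vs ?Int  ✓
                  Y vs Y  ✓
          • data:
            !Str vs ?Str  ✓
              &{ack,ok,retry} vs +{ack,ok,retry}  ✓ same labels
                • ack:
                  !Int vs ?Int  ✓
                    Y vs Y  ✓
                • ok:
                  +{data,retry} vs &{data,retry}  ✓ same labels
                    • data:
                      end vs end  ✓
                    • retry:
                      Y vs Y  ✓
                • retry:
                  +{data,more,retry} vs &{data,more,retry}  ✓ same labels
                    • data:
                      Y vs Y  ✓
                    • more:
                      Y vs Y  ✓
                    • retry:
                      end vs end  ✓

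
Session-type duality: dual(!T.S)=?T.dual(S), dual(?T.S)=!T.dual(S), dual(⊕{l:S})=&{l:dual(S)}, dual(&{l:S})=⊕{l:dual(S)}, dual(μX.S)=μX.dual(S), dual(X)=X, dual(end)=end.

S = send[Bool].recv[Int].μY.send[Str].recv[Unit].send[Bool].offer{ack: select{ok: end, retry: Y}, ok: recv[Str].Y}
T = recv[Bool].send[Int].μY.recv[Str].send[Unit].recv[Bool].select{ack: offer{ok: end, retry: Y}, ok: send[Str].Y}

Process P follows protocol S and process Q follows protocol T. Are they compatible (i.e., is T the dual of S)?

send[Bool] ‖ recv[Bool]  match
  recv[Int] ‖ send[Int]  match
    μY ‖ μY  match (binder kept)
      send[Str] ‖ recv[Str]  match
        recv[Unit] ‖ send[Unit]  match
          send[Bool] ‖ recv[Bool]  match
            offer{ack,ok} ‖ select{ack,ok}  match label sets agree
              • ack:
                select{ok,retry} ‖ offer{ok,retry}  match label sets agree
                  • ok:
                    end ‖ end  match
                  • retry:
                    Y ‖ Y  match
              • ok:
                recv[Str] ‖ send[Str]  match
                  Y ‖ Y  match

YES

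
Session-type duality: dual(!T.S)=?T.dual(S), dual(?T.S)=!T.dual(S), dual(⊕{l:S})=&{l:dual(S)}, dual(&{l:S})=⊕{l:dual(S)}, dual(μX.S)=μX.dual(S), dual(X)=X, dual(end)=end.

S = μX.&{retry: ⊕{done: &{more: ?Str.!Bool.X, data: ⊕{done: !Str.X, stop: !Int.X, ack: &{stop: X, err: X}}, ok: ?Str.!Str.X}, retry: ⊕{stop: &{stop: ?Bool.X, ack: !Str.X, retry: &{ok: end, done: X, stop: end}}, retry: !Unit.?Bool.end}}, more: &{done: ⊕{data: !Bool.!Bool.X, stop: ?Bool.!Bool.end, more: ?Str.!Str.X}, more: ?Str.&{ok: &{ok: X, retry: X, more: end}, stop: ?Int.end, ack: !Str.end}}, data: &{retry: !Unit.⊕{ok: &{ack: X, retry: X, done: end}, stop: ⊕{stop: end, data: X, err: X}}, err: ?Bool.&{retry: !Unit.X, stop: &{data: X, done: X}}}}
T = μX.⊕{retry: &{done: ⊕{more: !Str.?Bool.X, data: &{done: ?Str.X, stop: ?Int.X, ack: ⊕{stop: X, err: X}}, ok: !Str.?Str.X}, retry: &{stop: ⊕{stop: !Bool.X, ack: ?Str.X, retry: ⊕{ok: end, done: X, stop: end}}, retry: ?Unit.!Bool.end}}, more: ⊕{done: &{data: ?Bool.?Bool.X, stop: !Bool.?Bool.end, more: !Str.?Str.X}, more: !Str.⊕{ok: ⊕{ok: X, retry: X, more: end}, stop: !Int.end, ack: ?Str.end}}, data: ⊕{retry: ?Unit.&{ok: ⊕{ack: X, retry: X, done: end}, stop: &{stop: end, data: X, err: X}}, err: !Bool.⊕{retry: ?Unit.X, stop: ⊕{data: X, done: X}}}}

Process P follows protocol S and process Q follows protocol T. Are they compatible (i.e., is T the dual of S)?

μX | μX  ✓ (binder kept)
  &{retry,more,data} | ⊕{retry,more,data}  ✓ same labels
    [retry]
      ⊕{done,retry} | &{done,retry}  ✓ same labels
        [done]
          &{more,data,ok} | ⊕{more,data,ok}  ✓ same labels
            [more]
              ?Str | !Str  ✓
                !Bool | ?Bool  ✓
                  X | X  ✓
            [data]
              ⊕{done,stop,ack} | &{done,stop,ack}  ✓ same labels
                [done]
                  !Str | ?Str  ✓
                    X | X  ✓
                [stop]
                  !Int | ?Int  ✓
                    X | X  ✓
                [ack]
                  &{stop,err} | ⊕{stop,err}  ✓ same labels
                    [stop]
                      X | X  ✓
                    [err]
                      X | X  ✓
            [ok]
              ?Str | !Str  ✓
                !Str | ?Str  ✓
                  X | X  ✓
        [retry]
          ⊕{stop,retry} | &{stop,retry}  ✓ same labels
            [stop]
              &{stop,ack,retry} | ⊕{stop,ack,retry}  ✓ same labels
                [stop]
                  ?Bool | !Bool  ✓
                    X | X  ✓
                [ack]
                  !Str | ?Str  ✓
                    X | X  ✓
                [retry]
                  &{ok,done,stop} | ⊕{ok,done,stop}  ✓ same labels
                    [ok]
                      end | end  ✓
                    [done]
                      X | X  ✓
                    [stop]
                      end | end  ✓
            [retry]
              !Unit | ?Unit  ✓
                ?Bool | !Bool  ✓
                  end | end  ✓
    [more]
      &{done,more} | ⊕{done,more}  ✓ same labels
        [done]
          ⊕{data,stop,more} | &{data,stop,more}  ✓ same labels
            [data]
              !Bool | ?Bool  ✓
                !Bool | ?Bool  ✓
                  X | X  ✓
            [stop]
              ?Bool | !Bool  ✓
                !Bool | ?Bool  ✓
                  end | end  ✓
            [more]
              ?Str | !Str  ✓
                !Str | ?Str  ✓
                  X | X  ✓
        [more]
          ?Str | !Str  ✓
            &{ok,stop,ack} | ⊕{ok,stop,ack}  ✓ same labels
              [ok]
                &{ok,retry,more} | ⊕{ok,retry,more}  ✓ same labels
                  [ok]
                    X | X  ✓
                  [retry]
                    X | X  ✓
                  [more]
                    end | end  ✓
              [stop]
                ?Int | !Int  ✓
                  end | end  ✓
              [ack]
                !Str | ?Str  ✓
                  end | end  ✓
    [data]
      &{retry,err} | ⊕{retry,err}  ✓ same labels
        [retry]
          !Unit | ?Unit  ✓
            ⊕{ok,stop} | &{ok,stop}  ✓ same labels
              [ok]
                &{ack,retry,done} | ⊕{ack,retry,done}  ✓ same labels
                  [ack]
                    X | X  ✓
                  [retry]
                    X | X  ✓
                  [done]
                    end | end  ✓
              [stop]
                ⊕{stop,data,err} | &{stop,data,err}  ✓ same labels
                  [stop]
                    end | end  ✓
                  [data]
                    X | X  ✓
                  [err]
                    X | X  ✓
        [err]
          ?Bool | !Bool  ✓
            &{retry,stop} | ⊕{retry,stop}  ✓ same labels
              [retry]
                !Unit | ?Unit  ✓
                  X | X  ✓
              [stop]
                &{data,done} | ⊕{data,done}  ✓ same labels
                  [data]
                    X | X  ✓
                  [done]
                    X | X  ✓

YES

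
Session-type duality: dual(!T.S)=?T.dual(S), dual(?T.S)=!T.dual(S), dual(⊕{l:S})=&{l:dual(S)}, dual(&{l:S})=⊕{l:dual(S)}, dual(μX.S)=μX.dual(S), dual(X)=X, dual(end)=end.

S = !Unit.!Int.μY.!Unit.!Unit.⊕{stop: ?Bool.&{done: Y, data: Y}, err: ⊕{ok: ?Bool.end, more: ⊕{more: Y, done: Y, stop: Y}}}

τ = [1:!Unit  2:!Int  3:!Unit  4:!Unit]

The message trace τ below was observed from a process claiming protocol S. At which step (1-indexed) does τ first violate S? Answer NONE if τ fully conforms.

@1 !Unit  ok  now at !Int.μY.…
@2 !Int  ok  now at μY.…
@3 !Unit  ok  now at !Unit.⊕{stop: ?Bool.&{done: μY.…, data: μY.…}, err: ⊕{ok: ?Bool.end, more: ⊕{more: μY.…, done: μY.…, stop: μY.…}}}
@4 !Unit  ok  now at ⊕{stop: ?Bool.&{done: μY.…, data: μY.…}, err: ⊕{ok: ?Bool.end, more: ⊕{more: μY.…, done: μY.…, stop: μY.…}}}
all 4 steps conform

NONE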